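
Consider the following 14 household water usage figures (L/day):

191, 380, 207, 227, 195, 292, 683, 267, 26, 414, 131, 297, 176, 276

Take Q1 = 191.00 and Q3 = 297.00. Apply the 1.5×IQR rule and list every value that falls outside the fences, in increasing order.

26, 683

IQR = Q3 − Q1 = 297.00 − 191.00 = 106.00.
Lower fence = Q1 − 1.5·IQR = 191.00 − 159.00 = 32.00.
Upper fence = Q3 + 1.5·IQR = 297.00 + 159.00 = 456.00.
26 < 32.00 → outlier.
683 > 456.00 → outlier.
All remaining values lie within [32.00, 456.00].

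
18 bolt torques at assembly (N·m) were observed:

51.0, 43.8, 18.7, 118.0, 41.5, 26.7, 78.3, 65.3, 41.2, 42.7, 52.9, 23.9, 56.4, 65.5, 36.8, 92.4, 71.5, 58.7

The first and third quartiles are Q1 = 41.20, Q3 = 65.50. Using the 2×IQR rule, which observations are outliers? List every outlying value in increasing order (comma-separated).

IQR = Q3 − Q1 = 65.50 − 41.20 = 24.30.
Lower fence = Q1 − 2·IQR = 41.20 − 48.60 = -7.40.
Upper fence = Q3 + 2·IQR = 65.50 + 48.60 = 114.10.
118.0 > 114.10 → outlier.
All remaining values lie within [-7.40, 114.10].

118.0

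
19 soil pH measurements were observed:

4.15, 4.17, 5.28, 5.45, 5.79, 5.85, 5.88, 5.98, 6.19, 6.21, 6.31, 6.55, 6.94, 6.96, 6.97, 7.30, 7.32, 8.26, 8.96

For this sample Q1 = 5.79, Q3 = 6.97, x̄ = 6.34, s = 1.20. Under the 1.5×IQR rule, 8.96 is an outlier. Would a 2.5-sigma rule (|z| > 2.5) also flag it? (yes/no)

no

z = (8.96 − 6.34) / 1.20 = 2.18.
|z| = 2.18 ≤ 2.5.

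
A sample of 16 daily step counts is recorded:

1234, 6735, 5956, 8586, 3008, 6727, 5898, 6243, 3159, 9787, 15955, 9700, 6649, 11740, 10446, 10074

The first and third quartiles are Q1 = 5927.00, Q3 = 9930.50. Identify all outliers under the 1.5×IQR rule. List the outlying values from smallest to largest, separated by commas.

15955

IQR = Q3 − Q1 = 9930.50 − 5927.00 = 4003.50.
Lower fence = Q1 − 1.5·IQR = 5927.00 − 6005.25 = -78.25.
Upper fence = Q3 + 1.5·IQR = 9930.50 + 6005.25 = 15935.75.
15955 > 15935.75 → outlier.
All remaining values lie within [-78.25, 15935.75].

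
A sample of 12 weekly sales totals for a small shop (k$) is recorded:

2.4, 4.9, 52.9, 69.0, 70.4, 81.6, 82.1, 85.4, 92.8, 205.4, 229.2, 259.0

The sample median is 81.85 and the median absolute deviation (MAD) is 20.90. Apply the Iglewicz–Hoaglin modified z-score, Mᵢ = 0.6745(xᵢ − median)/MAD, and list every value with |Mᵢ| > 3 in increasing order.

205.4, 229.2, 259.0

|Mᵢ| > 3 ⇔ |xᵢ − 81.85| > 3·20.90/0.6745 = 92.96.
So outliers lie outside [-11.11, 174.81].
205.4: M = 3.99 → outlier.
229.2: M = 4.76 → outlier.
259.0: M = 5.72 → outlier.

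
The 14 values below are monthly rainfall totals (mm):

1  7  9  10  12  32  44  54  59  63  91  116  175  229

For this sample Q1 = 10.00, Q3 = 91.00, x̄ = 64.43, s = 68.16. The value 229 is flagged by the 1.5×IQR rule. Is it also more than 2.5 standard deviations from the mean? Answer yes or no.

no

z = (229 − 64.43) / 68.16 = 2.41.
|z| = 2.41 ≤ 2.5.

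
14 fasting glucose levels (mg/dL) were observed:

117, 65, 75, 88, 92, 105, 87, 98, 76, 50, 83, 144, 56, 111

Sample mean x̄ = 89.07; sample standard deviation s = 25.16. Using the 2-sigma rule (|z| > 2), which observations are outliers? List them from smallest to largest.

144

Cutoffs at x̄ ± 2s: 89.07 ± 2·25.16 = [38.75, 139.39].
144: z = 2.18, |z| > 2 → outlier.
Every other value lies within [38.75, 139.39].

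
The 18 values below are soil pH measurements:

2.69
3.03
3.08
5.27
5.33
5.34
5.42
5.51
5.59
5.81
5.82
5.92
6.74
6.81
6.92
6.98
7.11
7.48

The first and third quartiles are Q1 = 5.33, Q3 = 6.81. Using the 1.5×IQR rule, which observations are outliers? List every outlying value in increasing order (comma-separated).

IQR = Q3 − Q1 = 6.81 − 5.33 = 1.48.
Lower fence = Q1 − 1.5·IQR = 5.33 − 2.22 = 3.11.
Upper fence = Q3 + 1.5·IQR = 6.81 + 2.22 = 9.03.
2.69 < 3.11 → outlier.
3.03 < 3.11 → outlier.
3.08 < 3.11 → outlier.
All remaining values lie within [3.11, 9.03].

2.69, 3.03, 3.08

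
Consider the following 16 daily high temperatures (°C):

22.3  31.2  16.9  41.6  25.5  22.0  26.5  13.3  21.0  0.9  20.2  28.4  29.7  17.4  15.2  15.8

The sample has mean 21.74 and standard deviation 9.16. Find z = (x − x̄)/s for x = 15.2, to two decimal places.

-0.71

z = (15.2 − 21.74) / 9.16 = -0.71.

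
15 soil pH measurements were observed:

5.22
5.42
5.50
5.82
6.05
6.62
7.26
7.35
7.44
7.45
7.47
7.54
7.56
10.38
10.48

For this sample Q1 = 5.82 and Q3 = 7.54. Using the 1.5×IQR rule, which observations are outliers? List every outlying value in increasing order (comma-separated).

IQR = Q3 − Q1 = 7.54 − 5.82 = 1.72.
Lower fence = Q1 − 1.5·IQR = 5.82 − 2.58 = 3.24.
Upper fence = Q3 + 1.5·IQR = 7.54 + 2.58 = 10.12.
10.38 > 10.12 → outlier.
10.48 > 10.12 → outlier.
All remaining values lie within [3.24, 10.12].

10.38, 10.48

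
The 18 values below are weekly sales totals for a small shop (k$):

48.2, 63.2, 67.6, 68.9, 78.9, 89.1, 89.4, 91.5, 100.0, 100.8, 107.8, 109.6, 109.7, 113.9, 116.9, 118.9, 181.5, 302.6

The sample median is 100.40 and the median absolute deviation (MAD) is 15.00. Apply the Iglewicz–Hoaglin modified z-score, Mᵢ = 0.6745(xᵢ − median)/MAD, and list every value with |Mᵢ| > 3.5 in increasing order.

181.5, 302.6

|Mᵢ| > 3.5 ⇔ |xᵢ − 100.40| > 3.5·15.00/0.6745 = 77.84.
So outliers lie outside [22.56, 178.24].
181.5: M = 3.65 → outlier.
302.6: M = 9.09 → outlier.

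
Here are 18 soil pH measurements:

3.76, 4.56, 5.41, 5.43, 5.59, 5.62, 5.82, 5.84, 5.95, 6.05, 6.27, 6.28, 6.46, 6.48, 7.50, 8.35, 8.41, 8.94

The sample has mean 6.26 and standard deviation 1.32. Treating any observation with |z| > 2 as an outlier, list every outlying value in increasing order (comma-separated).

Cutoffs at x̄ ± 2s: 6.26 ± 2·1.32 = [3.62, 8.90].
8.94: z = 2.03, |z| > 2 → outlier.
Every other value lies within [3.62, 8.90].

8.94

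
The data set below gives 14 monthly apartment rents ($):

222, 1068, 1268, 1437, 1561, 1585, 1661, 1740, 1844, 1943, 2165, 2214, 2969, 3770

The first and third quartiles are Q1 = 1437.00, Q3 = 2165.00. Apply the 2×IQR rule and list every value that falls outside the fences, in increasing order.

IQR = Q3 − Q1 = 2165.00 − 1437.00 = 728.00.
Lower fence = Q1 − 2·IQR = 1437.00 − 1456.00 = -19.00.
Upper fence = Q3 + 2·IQR = 2165.00 + 1456.00 = 3621.00.
3770 > 3621.00 → outlier.
All remaining values lie within [-19.00, 3621.00].

3770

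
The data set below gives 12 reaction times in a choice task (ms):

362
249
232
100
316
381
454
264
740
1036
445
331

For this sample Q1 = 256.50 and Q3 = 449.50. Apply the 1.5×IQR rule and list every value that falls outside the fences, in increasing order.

IQR = Q3 − Q1 = 449.50 − 256.50 = 193.00.
Lower fence = Q1 − 1.5·IQR = 256.50 − 289.50 = -33.00.
Upper fence = Q3 + 1.5·IQR = 449.50 + 289.50 = 739.00.
740 > 739.00 → outlier.
1036 > 739.00 → outlier.
All remaining values lie within [-33.00, 739.00].

740, 1036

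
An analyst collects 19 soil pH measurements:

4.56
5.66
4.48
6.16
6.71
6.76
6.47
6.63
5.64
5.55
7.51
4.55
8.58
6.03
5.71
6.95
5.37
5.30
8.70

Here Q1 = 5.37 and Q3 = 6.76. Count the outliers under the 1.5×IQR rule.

0

IQR = 1.39; fences at 5.37 − 2.085 = 3.285 and 6.76 + 2.085 = 8.845.
Every value lies within the cutoffs.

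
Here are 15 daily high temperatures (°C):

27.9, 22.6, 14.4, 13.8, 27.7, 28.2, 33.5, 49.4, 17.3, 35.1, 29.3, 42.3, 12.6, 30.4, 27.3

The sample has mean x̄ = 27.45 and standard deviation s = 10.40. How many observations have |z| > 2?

1

Cutoffs: x̄ ± 2s = [6.65, 48.25].
Outside the cutoffs: 49.4.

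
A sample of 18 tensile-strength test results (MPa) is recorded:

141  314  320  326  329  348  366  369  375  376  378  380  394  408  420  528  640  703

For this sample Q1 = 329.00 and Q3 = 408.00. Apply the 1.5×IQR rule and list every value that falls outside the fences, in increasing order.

IQR = Q3 − Q1 = 408.00 − 329.00 = 79.00.
Lower fence = Q1 − 1.5·IQR = 329.00 − 118.50 = 210.50.
Upper fence = Q3 + 1.5·IQR = 408.00 + 118.50 = 526.50.
141 < 210.50 → outlier.
528 > 526.50 → outlier.
640 > 526.50 → outlier.
703 > 526.50 → outlier.
All remaining values lie within [210.50, 526.50].

141, 528, 640, 703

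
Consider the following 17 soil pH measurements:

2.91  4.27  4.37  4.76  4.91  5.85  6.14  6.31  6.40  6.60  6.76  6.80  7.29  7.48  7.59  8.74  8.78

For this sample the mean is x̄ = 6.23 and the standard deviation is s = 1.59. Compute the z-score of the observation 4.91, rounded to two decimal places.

-0.83

z = (4.91 − 6.23) / 1.59 = -0.83.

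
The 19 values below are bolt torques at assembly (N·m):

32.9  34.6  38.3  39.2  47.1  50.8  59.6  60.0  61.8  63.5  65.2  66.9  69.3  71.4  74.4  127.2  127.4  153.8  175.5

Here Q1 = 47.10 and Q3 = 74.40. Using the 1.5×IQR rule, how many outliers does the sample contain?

4

IQR = 27.30; fences at 47.10 − 40.95 = 6.15 and 74.40 + 40.95 = 115.35.
Outside the cutoffs: 127.2, 127.4, 153.8, 175.5.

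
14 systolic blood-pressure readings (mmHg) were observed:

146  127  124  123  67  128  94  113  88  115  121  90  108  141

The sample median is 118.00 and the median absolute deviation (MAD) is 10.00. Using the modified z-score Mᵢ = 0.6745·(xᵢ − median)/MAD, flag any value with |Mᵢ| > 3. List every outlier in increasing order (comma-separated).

67

|Mᵢ| > 3 ⇔ |xᵢ − 118.00| > 3·10.00/0.6745 = 44.48.
So outliers lie outside [73.52, 162.48].
67: M = -3.44 → outlier.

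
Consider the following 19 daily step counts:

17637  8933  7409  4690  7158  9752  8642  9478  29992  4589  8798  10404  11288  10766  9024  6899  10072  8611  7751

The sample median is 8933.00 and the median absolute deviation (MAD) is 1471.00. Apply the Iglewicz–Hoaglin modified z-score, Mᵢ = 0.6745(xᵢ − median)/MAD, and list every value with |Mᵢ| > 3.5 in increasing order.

|Mᵢ| > 3.5 ⇔ |xᵢ − 8933.00| > 3.5·1471.00/0.6745 = 7633.06.
So outliers lie outside [1299.94, 16566.06].
17637: M = 3.99 → outlier.
29992: M = 9.66 → outlier.

17637, 29992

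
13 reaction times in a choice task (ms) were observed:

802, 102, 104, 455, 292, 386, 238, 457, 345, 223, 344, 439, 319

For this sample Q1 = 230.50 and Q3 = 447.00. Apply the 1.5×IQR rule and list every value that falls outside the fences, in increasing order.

IQR = Q3 − Q1 = 447.00 − 230.50 = 216.50.
Lower fence = Q1 − 1.5·IQR = 230.50 − 324.75 = -94.25.
Upper fence = Q3 + 1.5·IQR = 447.00 + 324.75 = 771.75.
802 > 771.75 → outlier.
All remaining values lie within [-94.25, 771.75].

802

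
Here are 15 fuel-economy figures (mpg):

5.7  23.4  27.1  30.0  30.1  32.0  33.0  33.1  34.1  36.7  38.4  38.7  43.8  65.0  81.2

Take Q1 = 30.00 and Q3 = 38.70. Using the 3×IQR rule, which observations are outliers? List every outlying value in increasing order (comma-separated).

IQR = Q3 − Q1 = 38.70 − 30.00 = 8.70.
Lower fence = Q1 − 3·IQR = 30.00 − 26.10 = 3.90.
Upper fence = Q3 + 3·IQR = 38.70 + 26.10 = 64.80.
65.0 > 64.80 → outlier.
81.2 > 64.80 → outlier.
All remaining values lie within [3.90, 64.80].

65.0, 81.2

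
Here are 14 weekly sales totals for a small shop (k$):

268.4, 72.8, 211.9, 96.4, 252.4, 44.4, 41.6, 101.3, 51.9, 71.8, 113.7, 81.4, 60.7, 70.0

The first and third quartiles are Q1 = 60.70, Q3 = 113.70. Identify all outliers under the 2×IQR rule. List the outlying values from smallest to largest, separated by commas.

252.4, 268.4

IQR = Q3 − Q1 = 113.70 − 60.70 = 53.00.
Lower fence = Q1 − 2·IQR = 60.70 − 106.00 = -45.30.
Upper fence = Q3 + 2·IQR = 113.70 + 106.00 = 219.70.
252.4 > 219.70 → outlier.
268.4 > 219.70 → outlier.
All remaining values lie within [-45.30, 219.70].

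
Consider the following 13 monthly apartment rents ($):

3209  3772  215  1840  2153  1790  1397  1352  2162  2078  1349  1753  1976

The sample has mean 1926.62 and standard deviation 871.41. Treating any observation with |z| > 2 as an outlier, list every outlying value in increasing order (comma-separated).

3772

Cutoffs at x̄ ± 2s: 1926.62 ± 2·871.41 = [183.80, 3669.44].
3772: z = 2.12, |z| > 2 → outlier.
Every other value lies within [183.80, 3669.44].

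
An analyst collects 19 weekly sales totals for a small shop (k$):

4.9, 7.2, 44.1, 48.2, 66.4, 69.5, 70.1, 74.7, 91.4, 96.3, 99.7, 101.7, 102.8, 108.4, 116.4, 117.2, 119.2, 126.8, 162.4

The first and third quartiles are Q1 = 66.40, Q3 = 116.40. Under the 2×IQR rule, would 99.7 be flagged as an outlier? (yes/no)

IQR = Q3 − Q1 = 116.40 − 66.40 = 50.00.
Lower fence = Q1 − 2·IQR = 66.40 − 100.00 = -33.60.
Upper fence = Q3 + 2·IQR = 116.40 + 100.00 = 216.40.
99.7 lies within [-33.60, 216.40].

no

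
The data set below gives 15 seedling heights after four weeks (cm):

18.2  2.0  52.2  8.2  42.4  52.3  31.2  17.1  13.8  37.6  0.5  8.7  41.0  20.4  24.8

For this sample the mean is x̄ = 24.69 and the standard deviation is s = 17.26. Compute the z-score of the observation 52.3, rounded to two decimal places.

z = (52.3 − 24.69) / 17.26 = 1.60.

1.60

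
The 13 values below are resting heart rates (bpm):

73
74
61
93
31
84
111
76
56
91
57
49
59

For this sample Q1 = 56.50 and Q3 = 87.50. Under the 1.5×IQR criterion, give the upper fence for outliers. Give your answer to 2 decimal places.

IQR = Q3 − Q1 = 87.50 − 56.50 = 31.00.
Lower fence = Q1 − 1.5·IQR = 56.50 − 46.50 = 10.00.
Upper fence = Q3 + 1.5·IQR = 87.50 + 46.50 = 134.00.

134.00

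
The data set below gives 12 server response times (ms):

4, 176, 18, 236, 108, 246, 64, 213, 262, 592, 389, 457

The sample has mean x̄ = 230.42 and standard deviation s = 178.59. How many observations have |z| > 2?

Cutoffs: x̄ ± 2s = [-126.76, 587.60].
Outside the cutoffs: 592.

1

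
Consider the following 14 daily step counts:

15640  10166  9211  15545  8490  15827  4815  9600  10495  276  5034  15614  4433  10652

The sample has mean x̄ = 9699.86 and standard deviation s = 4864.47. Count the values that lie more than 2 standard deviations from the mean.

Cutoffs: x̄ ± 2s = [-29.08, 19428.80].
Every value lies within the cutoffs.

0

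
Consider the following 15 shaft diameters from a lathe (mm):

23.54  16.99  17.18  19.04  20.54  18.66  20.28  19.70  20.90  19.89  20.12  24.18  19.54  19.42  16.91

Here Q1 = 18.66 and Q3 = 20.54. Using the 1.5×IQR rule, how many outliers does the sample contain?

IQR = 1.88; fences at 18.66 − 2.82 = 15.84 and 20.54 + 2.82 = 23.36.
Outside the cutoffs: 23.54, 24.18.

2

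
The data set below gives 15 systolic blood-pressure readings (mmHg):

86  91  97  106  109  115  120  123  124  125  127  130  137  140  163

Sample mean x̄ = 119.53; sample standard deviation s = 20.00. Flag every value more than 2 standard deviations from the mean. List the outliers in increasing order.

Cutoffs at x̄ ± 2s: 119.53 ± 2·20.00 = [79.53, 159.53].
163: z = 2.17, |z| > 2 → outlier.
Every other value lies within [79.53, 159.53].

163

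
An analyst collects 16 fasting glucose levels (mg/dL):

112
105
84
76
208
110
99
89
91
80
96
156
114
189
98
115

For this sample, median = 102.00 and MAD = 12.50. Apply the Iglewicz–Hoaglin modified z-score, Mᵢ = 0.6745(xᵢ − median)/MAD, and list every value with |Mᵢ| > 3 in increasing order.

189, 208

|Mᵢ| > 3 ⇔ |xᵢ − 102.00| > 3·12.50/0.6745 = 55.60.
So outliers lie outside [46.40, 157.60].
189: M = 4.69 → outlier.
208: M = 5.72 → outlier.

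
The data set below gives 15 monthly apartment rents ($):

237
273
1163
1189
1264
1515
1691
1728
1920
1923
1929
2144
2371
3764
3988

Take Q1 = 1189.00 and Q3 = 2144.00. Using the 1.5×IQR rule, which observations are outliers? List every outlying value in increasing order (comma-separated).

3764, 3988

IQR = Q3 − Q1 = 2144.00 − 1189.00 = 955.00.
Lower fence = Q1 − 1.5·IQR = 1189.00 − 1432.50 = -243.50.
Upper fence = Q3 + 1.5·IQR = 2144.00 + 1432.50 = 3576.50.
3764 > 3576.50 → outlier.
3988 > 3576.50 → outlier.
All remaining values lie within [-243.50, 3576.50].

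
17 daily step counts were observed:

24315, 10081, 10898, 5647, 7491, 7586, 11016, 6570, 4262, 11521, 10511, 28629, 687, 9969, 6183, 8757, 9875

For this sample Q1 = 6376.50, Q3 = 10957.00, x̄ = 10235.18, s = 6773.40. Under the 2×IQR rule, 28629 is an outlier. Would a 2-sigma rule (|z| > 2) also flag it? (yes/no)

z = (28629 − 10235.18) / 6773.40 = 2.72.
|z| = 2.72 > 2.

yes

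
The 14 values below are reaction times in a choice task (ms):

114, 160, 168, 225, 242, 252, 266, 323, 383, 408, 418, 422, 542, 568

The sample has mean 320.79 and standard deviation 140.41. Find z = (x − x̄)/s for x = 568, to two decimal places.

z = (568 − 320.79) / 140.41 = 1.76.

1.76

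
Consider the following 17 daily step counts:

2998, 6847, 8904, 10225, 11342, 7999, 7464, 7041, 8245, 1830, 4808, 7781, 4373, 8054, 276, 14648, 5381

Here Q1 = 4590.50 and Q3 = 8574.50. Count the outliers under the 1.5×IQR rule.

IQR = 3984.00; fences at 4590.50 − 5976.00 = -1385.50 and 8574.50 + 5976.00 = 14550.50.
Outside the cutoffs: 14648.

1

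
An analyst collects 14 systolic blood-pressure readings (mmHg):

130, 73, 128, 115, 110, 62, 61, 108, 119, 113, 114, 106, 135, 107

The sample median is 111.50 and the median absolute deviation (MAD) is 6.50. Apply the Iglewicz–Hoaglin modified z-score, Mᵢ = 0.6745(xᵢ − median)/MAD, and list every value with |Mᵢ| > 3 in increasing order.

|Mᵢ| > 3 ⇔ |xᵢ − 111.50| > 3·6.50/0.6745 = 28.91.
So outliers lie outside [82.59, 140.41].
61: M = -5.24 → outlier.
62: M = -5.14 → outlier.
73: M = -4.00 → outlier.

61, 62, 73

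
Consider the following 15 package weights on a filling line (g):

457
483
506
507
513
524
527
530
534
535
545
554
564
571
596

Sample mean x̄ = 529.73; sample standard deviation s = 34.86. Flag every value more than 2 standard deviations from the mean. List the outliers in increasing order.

Cutoffs at x̄ ± 2s: 529.73 ± 2·34.86 = [460.01, 599.45].
457: z = -2.09, |z| > 2 → outlier.
Every other value lies within [460.01, 599.45].

457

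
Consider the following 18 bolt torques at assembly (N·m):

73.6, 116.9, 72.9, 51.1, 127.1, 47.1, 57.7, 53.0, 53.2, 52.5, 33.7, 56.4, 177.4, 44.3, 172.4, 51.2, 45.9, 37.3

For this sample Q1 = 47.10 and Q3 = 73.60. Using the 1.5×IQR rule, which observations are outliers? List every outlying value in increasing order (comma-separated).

IQR = Q3 − Q1 = 73.60 − 47.10 = 26.50.
Lower fence = Q1 − 1.5·IQR = 47.10 − 39.75 = 7.35.
Upper fence = Q3 + 1.5·IQR = 73.60 + 39.75 = 113.35.
116.9 > 113.35 → outlier.
127.1 > 113.35 → outlier.
172.4 > 113.35 → outlier.
177.4 > 113.35 → outlier.
All remaining values lie within [7.35, 113.35].

116.9, 127.1, 172.4, 177.4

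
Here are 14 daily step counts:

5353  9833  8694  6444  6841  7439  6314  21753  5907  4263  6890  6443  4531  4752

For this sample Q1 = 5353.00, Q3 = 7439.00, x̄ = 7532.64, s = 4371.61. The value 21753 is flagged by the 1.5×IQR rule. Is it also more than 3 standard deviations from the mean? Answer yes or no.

yes

z = (21753 − 7532.64) / 4371.61 = 3.25.
|z| = 3.25 > 3.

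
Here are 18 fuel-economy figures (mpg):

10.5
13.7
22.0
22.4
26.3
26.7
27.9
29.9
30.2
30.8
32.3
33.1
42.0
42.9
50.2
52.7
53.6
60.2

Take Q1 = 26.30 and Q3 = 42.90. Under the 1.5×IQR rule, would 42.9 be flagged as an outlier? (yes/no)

IQR = Q3 − Q1 = 42.90 − 26.30 = 16.60.
Lower fence = Q1 − 1.5·IQR = 26.30 − 24.90 = 1.40.
Upper fence = Q3 + 1.5·IQR = 42.90 + 24.90 = 67.80.
42.9 lies within [1.40, 67.80].

no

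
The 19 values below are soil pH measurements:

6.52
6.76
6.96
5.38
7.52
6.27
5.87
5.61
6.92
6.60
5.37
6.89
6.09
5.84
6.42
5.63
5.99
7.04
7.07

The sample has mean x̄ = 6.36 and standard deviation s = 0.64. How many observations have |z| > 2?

0

Cutoffs: x̄ ± 2s = [5.08, 7.64].
Every value lies within the cutoffs.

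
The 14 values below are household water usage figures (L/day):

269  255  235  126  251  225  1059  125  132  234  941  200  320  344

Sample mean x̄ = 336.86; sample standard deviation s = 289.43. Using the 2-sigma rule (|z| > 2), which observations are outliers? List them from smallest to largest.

941, 1059

Cutoffs at x̄ ± 2s: 336.86 ± 2·289.43 = [-242.00, 915.72].
941: z = 2.09, |z| > 2 → outlier.
1059: z = 2.50, |z| > 2 → outlier.
Every other value lies within [-242.00, 915.72].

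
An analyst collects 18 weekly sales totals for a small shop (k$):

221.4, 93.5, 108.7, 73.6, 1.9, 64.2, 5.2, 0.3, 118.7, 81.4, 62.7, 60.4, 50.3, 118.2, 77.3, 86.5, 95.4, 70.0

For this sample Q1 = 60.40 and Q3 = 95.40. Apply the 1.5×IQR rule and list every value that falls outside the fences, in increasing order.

IQR = Q3 − Q1 = 95.40 − 60.40 = 35.00.
Lower fence = Q1 − 1.5·IQR = 60.40 − 52.50 = 7.90.
Upper fence = Q3 + 1.5·IQR = 95.40 + 52.50 = 147.90.
0.3 < 7.90 → outlier.
1.9 < 7.90 → outlier.
5.2 < 7.90 → outlier.
221.4 > 147.90 → outlier.
All remaining values lie within [7.90, 147.90].

0.3, 1.9, 5.2, 221.4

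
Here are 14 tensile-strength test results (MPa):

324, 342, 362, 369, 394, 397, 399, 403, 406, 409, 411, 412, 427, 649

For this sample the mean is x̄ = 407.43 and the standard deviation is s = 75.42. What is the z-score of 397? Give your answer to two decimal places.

-0.14

z = (397 − 407.43) / 75.42 = -0.14.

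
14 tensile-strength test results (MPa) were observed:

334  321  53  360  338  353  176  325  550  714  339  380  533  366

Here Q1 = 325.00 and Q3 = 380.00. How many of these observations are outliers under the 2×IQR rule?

IQR = 55.00; fences at 325.00 − 110.00 = 215.00 and 380.00 + 110.00 = 490.00.
Outside the cutoffs: 53, 176, 533, 550, 714.

5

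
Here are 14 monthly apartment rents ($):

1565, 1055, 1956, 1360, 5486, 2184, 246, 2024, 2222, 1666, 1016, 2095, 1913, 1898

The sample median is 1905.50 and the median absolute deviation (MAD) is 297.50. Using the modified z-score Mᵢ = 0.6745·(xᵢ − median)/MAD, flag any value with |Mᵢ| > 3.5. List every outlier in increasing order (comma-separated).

246, 5486

|Mᵢ| > 3.5 ⇔ |xᵢ − 1905.50| > 3.5·297.50/0.6745 = 1543.74.
So outliers lie outside [361.76, 3449.24].
246: M = -3.76 → outlier.
5486: M = 8.12 → outlier.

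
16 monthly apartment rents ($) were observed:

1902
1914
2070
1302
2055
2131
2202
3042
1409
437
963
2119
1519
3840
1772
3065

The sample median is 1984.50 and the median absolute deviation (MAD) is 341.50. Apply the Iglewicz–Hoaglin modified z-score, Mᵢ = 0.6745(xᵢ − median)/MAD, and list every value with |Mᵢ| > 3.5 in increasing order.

3840

|Mᵢ| > 3.5 ⇔ |xᵢ − 1984.50| > 3.5·341.50/0.6745 = 1772.05.
So outliers lie outside [212.45, 3756.55].
3840: M = 3.66 → outlier.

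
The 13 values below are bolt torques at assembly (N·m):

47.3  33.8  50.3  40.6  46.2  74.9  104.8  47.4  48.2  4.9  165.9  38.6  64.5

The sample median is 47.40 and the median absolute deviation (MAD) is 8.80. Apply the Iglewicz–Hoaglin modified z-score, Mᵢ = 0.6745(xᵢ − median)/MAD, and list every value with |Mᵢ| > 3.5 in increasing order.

|Mᵢ| > 3.5 ⇔ |xᵢ − 47.40| > 3.5·8.80/0.6745 = 45.66.
So outliers lie outside [1.74, 93.06].
104.8: M = 4.40 → outlier.
165.9: M = 9.08 → outlier.

104.8, 165.9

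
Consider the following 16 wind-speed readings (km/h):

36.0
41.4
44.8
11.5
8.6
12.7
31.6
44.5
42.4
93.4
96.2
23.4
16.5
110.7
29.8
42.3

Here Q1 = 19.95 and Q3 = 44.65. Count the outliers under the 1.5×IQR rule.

3

IQR = 24.70; fences at 19.95 − 37.05 = -17.10 and 44.65 + 37.05 = 81.70.
Outside the cutoffs: 93.4, 96.2, 110.7.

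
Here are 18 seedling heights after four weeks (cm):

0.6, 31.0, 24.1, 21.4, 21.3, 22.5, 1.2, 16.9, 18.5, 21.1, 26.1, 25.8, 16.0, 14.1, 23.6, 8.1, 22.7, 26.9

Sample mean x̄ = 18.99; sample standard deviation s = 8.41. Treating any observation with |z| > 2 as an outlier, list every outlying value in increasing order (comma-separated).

0.6, 1.2

Cutoffs at x̄ ± 2s: 18.99 ± 2·8.41 = [2.17, 35.81].
0.6: z = -2.19, |z| > 2 → outlier.
1.2: z = -2.12, |z| > 2 → outlier.
Every other value lies within [2.17, 35.81].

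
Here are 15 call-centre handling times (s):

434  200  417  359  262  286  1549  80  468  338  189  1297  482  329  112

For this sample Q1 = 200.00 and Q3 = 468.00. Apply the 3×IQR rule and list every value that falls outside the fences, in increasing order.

1297, 1549

IQR = Q3 − Q1 = 468.00 − 200.00 = 268.00.
Lower fence = Q1 − 3·IQR = 200.00 − 804.00 = -604.00.
Upper fence = Q3 + 3·IQR = 468.00 + 804.00 = 1272.00.
1297 > 1272.00 → outlier.
1549 > 1272.00 → outlier.
All remaining values lie within [-604.00, 1272.00].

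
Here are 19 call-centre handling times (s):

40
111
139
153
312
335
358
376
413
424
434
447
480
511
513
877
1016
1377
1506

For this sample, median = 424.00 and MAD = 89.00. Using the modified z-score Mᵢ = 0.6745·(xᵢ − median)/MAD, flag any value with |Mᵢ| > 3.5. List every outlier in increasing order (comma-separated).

1016, 1377, 1506

|Mᵢ| > 3.5 ⇔ |xᵢ − 424.00| > 3.5·89.00/0.6745 = 461.82.
So outliers lie outside [-37.82, 885.82].
1016: M = 4.49 → outlier.
1377: M = 7.22 → outlier.
1506: M = 8.20 → outlier.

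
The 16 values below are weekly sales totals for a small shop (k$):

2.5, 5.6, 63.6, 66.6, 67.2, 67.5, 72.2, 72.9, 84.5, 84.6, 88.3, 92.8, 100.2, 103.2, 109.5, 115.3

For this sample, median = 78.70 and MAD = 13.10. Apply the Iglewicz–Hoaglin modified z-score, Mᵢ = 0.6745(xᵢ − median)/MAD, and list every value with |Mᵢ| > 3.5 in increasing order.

|Mᵢ| > 3.5 ⇔ |xᵢ − 78.70| > 3.5·13.10/0.6745 = 67.98.
So outliers lie outside [10.72, 146.68].
2.5: M = -3.92 → outlier.
5.6: M = -3.76 → outlier.

2.5, 5.6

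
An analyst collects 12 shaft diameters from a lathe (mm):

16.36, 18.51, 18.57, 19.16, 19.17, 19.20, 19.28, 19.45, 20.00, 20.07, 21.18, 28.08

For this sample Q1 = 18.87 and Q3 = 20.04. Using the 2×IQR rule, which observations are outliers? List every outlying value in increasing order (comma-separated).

IQR = Q3 − Q1 = 20.04 − 18.87 = 1.17.
Lower fence = Q1 − 2·IQR = 18.87 − 2.34 = 16.53.
Upper fence = Q3 + 2·IQR = 20.04 + 2.34 = 22.38.
16.36 < 16.53 → outlier.
28.08 > 22.38 → outlier.
All remaining values lie within [16.53, 22.38].

16.36, 28.08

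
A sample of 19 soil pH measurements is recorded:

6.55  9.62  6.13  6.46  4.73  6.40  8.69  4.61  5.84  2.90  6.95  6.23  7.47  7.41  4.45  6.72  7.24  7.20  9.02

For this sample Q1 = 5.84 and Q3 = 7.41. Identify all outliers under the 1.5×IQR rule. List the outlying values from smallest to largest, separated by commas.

2.90

IQR = Q3 − Q1 = 7.41 − 5.84 = 1.57.
Lower fence = Q1 − 1.5·IQR = 5.84 − 2.355 = 3.485.
Upper fence = Q3 + 1.5·IQR = 7.41 + 2.355 = 9.765.
2.90 < 3.485 → outlier.
All remaining values lie within [3.485, 9.765].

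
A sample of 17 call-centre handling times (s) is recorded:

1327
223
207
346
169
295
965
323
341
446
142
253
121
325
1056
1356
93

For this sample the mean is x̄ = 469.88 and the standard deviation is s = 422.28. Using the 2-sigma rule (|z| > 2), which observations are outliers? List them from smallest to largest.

Cutoffs at x̄ ± 2s: 469.88 ± 2·422.28 = [-374.68, 1314.44].
1327: z = 2.03, |z| > 2 → outlier.
1356: z = 2.10, |z| > 2 → outlier.
Every other value lies within [-374.68, 1314.44].

1327, 1356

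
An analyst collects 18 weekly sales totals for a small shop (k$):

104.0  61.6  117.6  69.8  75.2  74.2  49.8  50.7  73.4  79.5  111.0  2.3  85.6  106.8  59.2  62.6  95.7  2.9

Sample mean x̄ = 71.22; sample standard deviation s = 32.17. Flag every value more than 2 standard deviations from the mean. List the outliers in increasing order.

2.3, 2.9

Cutoffs at x̄ ± 2s: 71.22 ± 2·32.17 = [6.88, 135.56].
2.3: z = -2.14, |z| > 2 → outlier.
2.9: z = -2.12, |z| > 2 → outlier.
Every other value lies within [6.88, 135.56].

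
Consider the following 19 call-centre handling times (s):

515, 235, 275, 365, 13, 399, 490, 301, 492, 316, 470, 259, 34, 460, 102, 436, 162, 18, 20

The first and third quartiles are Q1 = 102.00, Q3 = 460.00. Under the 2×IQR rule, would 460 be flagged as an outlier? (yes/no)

no

IQR = Q3 − Q1 = 460.00 − 102.00 = 358.00.
Lower fence = Q1 − 2·IQR = 102.00 − 716.00 = -614.00.
Upper fence = Q3 + 2·IQR = 460.00 + 716.00 = 1176.00.
460 lies within [-614.00, 1176.00].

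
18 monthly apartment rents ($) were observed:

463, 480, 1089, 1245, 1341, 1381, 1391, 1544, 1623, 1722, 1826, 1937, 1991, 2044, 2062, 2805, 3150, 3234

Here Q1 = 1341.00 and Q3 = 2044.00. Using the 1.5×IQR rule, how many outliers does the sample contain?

2

IQR = 703.00; fences at 1341.00 − 1054.50 = 286.50 and 2044.00 + 1054.50 = 3098.50.
Outside the cutoffs: 3150, 3234.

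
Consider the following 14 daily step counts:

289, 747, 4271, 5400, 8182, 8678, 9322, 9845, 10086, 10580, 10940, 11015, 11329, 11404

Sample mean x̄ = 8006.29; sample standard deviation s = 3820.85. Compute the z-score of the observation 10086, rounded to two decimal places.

0.54

z = (10086 − 8006.29) / 3820.85 = 0.54.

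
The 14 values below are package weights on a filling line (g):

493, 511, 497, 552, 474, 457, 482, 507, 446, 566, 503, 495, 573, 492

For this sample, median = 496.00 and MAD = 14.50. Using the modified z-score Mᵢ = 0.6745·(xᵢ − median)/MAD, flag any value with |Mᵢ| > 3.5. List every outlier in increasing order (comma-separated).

573

|Mᵢ| > 3.5 ⇔ |xᵢ − 496.00| > 3.5·14.50/0.6745 = 75.24.
So outliers lie outside [420.76, 571.24].
573: M = 3.58 → outlier.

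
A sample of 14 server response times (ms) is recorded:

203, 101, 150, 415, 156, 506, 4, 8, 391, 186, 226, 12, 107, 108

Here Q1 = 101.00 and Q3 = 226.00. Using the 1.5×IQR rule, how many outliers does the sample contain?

2

IQR = 125.00; fences at 101.00 − 187.50 = -86.50 and 226.00 + 187.50 = 413.50.
Outside the cutoffs: 415, 506.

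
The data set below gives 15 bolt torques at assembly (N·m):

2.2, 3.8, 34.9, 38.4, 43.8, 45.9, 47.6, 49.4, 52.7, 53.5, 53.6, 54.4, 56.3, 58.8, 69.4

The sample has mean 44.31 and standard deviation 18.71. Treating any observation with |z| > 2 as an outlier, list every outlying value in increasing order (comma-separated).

Cutoffs at x̄ ± 2s: 44.31 ± 2·18.71 = [6.89, 81.73].
2.2: z = -2.25, |z| > 2 → outlier.
3.8: z = -2.17, |z| > 2 → outlier.
Every other value lies within [6.89, 81.73].

2.2, 3.8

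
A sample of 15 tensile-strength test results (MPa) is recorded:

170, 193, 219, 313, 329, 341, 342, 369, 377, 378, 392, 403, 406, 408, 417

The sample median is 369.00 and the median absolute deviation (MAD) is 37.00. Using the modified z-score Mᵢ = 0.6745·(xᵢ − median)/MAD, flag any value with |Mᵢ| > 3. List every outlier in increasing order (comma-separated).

|Mᵢ| > 3 ⇔ |xᵢ − 369.00| > 3·37.00/0.6745 = 164.57.
So outliers lie outside [204.43, 533.57].
170: M = -3.63 → outlier.
193: M = -3.21 → outlier.

170, 193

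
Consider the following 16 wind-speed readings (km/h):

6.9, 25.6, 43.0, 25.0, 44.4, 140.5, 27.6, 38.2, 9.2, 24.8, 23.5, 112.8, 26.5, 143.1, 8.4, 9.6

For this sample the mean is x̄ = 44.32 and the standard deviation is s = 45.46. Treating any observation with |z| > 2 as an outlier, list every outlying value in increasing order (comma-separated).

140.5, 143.1

Cutoffs at x̄ ± 2s: 44.32 ± 2·45.46 = [-46.60, 135.24].
140.5: z = 2.12, |z| > 2 → outlier.
143.1: z = 2.17, |z| > 2 → outlier.
Every other value lies within [-46.60, 135.24].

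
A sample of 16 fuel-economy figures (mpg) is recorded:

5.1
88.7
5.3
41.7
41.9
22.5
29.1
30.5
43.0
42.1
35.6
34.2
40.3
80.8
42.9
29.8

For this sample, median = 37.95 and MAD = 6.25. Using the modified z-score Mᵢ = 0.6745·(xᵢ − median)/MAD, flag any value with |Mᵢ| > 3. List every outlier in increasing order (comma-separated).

|Mᵢ| > 3 ⇔ |xᵢ − 37.95| > 3·6.25/0.6745 = 27.80.
So outliers lie outside [10.15, 65.75].
5.1: M = -3.55 → outlier.
5.3: M = -3.52 → outlier.
80.8: M = 4.62 → outlier.
88.7: M = 5.48 → outlier.

5.1, 5.3, 80.8, 88.7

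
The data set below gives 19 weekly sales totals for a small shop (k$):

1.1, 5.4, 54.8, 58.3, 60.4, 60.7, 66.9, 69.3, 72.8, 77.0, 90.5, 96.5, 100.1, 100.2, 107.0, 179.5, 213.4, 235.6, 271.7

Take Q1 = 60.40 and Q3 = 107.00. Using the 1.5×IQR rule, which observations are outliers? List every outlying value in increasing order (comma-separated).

IQR = Q3 − Q1 = 107.00 − 60.40 = 46.60.
Lower fence = Q1 − 1.5·IQR = 60.40 − 69.90 = -9.50.
Upper fence = Q3 + 1.5·IQR = 107.00 + 69.90 = 176.90.
179.5 > 176.90 → outlier.
213.4 > 176.90 → outlier.
235.6 > 176.90 → outlier.
271.7 > 176.90 → outlier.
All remaining values lie within [-9.50, 176.90].

179.5, 213.4, 235.6, 271.7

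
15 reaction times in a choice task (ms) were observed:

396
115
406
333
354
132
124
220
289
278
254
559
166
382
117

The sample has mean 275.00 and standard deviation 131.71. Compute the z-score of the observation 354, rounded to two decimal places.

0.60

z = (354 − 275.00) / 131.71 = 0.60.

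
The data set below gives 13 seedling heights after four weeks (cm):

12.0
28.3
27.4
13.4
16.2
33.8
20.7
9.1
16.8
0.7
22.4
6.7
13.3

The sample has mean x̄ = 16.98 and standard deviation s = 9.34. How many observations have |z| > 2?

Cutoffs: x̄ ± 2s = [-1.70, 35.66].
Every value lies within the cutoffs.

0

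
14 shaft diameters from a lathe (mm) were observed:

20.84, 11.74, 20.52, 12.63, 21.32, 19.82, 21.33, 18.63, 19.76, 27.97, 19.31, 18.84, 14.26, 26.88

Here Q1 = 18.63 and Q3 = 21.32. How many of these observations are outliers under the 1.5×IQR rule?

IQR = 2.69; fences at 18.63 − 4.035 = 14.595 and 21.32 + 4.035 = 25.355.
Outside the cutoffs: 11.74, 12.63, 14.26, 26.88, 27.97.

5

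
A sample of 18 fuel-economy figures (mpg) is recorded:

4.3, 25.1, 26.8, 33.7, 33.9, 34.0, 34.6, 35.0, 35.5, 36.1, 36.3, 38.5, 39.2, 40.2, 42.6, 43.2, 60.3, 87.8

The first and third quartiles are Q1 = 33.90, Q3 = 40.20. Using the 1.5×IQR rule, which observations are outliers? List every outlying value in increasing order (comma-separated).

4.3, 60.3, 87.8

IQR = Q3 − Q1 = 40.20 − 33.90 = 6.30.
Lower fence = Q1 − 1.5·IQR = 33.90 − 9.45 = 24.45.
Upper fence = Q3 + 1.5·IQR = 40.20 + 9.45 = 49.65.
4.3 < 24.45 → outlier.
60.3 > 49.65 → outlier.
87.8 > 49.65 → outlier.
All remaining values lie within [24.45, 49.65].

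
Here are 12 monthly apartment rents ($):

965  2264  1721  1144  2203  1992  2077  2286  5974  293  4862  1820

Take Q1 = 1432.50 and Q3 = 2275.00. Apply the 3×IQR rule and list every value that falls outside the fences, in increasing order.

4862, 5974

IQR = Q3 − Q1 = 2275.00 − 1432.50 = 842.50.
Lower fence = Q1 − 3·IQR = 1432.50 − 2527.50 = -1095.00.
Upper fence = Q3 + 3·IQR = 2275.00 + 2527.50 = 4802.50.
4862 > 4802.50 → outlier.
5974 > 4802.50 → outlier.
All remaining values lie within [-1095.00, 4802.50].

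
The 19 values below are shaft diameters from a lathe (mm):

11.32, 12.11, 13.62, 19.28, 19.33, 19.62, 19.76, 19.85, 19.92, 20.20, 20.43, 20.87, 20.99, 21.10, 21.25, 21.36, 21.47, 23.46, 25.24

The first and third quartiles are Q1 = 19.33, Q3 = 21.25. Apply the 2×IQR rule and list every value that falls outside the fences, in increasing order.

IQR = Q3 − Q1 = 21.25 − 19.33 = 1.92.
Lower fence = Q1 − 2·IQR = 19.33 − 3.84 = 15.49.
Upper fence = Q3 + 2·IQR = 21.25 + 3.84 = 25.09.
11.32 < 15.49 → outlier.
12.11 < 15.49 → outlier.
13.62 < 15.49 → outlier.
25.24 > 25.09 → outlier.
All remaining values lie within [15.49, 25.09].

11.32, 12.11, 13.62, 25.24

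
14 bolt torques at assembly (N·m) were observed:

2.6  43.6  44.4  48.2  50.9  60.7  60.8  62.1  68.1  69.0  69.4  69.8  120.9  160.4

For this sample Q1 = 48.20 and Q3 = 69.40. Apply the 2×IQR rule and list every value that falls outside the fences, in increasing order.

IQR = Q3 − Q1 = 69.40 − 48.20 = 21.20.
Lower fence = Q1 − 2·IQR = 48.20 − 42.40 = 5.80.
Upper fence = Q3 + 2·IQR = 69.40 + 42.40 = 111.80.
2.6 < 5.80 → outlier.
120.9 > 111.80 → outlier.
160.4 > 111.80 → outlier.
All remaining values lie within [5.80, 111.80].

2.6, 120.9, 160.4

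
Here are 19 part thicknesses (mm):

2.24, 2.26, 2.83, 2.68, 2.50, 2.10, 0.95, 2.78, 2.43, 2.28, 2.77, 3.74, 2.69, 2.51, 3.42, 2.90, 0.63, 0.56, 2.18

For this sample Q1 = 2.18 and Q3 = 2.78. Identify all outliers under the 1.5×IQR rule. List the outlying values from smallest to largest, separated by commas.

IQR = Q3 − Q1 = 2.78 − 2.18 = 0.60.
Lower fence = Q1 − 1.5·IQR = 2.18 − 0.90 = 1.28.
Upper fence = Q3 + 1.5·IQR = 2.78 + 0.90 = 3.68.
0.56 < 1.28 → outlier.
0.63 < 1.28 → outlier.
0.95 < 1.28 → outlier.
3.74 > 3.68 → outlier.
All remaining values lie within [1.28, 3.68].

0.56, 0.63, 0.95, 3.74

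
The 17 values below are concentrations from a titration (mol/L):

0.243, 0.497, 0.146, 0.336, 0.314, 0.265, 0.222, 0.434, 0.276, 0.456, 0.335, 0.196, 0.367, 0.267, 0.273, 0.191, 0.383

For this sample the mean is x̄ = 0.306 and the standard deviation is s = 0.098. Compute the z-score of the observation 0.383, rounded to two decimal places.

0.79

z = (0.383 − 0.306) / 0.098 = 0.79.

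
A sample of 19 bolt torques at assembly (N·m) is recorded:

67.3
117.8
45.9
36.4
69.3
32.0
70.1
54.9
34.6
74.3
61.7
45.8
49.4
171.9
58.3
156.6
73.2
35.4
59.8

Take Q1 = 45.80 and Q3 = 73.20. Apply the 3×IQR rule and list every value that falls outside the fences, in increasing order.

156.6, 171.9

IQR = Q3 − Q1 = 73.20 − 45.80 = 27.40.
Lower fence = Q1 − 3·IQR = 45.80 − 82.20 = -36.40.
Upper fence = Q3 + 3·IQR = 73.20 + 82.20 = 155.40.
156.6 > 155.40 → outlier.
171.9 > 155.40 → outlier.
All remaining values lie within [-36.40, 155.40].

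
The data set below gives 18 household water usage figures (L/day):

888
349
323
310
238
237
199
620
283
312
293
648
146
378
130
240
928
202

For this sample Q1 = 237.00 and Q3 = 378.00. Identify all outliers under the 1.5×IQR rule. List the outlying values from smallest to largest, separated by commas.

620, 648, 888, 928

IQR = Q3 − Q1 = 378.00 − 237.00 = 141.00.
Lower fence = Q1 − 1.5·IQR = 237.00 − 211.50 = 25.50.
Upper fence = Q3 + 1.5·IQR = 378.00 + 211.50 = 589.50.
620 > 589.50 → outlier.
648 > 589.50 → outlier.
888 > 589.50 → outlier.
928 > 589.50 → outlier.
All remaining values lie within [25.50, 589.50].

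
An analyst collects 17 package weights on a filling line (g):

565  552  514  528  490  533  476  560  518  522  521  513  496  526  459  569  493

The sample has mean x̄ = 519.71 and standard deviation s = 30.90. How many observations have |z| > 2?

0

Cutoffs: x̄ ± 2s = [457.91, 581.51].
Every value lies within the cutoffs.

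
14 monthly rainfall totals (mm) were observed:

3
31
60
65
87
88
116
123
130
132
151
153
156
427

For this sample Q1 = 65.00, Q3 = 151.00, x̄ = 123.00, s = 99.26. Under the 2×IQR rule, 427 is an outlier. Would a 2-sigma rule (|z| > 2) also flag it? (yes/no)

z = (427 − 123.00) / 99.26 = 3.06.
|z| = 3.06 > 2.

yes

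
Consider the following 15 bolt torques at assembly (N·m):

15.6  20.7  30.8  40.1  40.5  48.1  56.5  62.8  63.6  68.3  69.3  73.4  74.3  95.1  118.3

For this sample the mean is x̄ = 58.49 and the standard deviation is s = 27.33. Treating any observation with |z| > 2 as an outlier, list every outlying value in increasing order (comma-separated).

118.3

Cutoffs at x̄ ± 2s: 58.49 ± 2·27.33 = [3.83, 113.15].
118.3: z = 2.19, |z| > 2 → outlier.
Every other value lies within [3.83, 113.15].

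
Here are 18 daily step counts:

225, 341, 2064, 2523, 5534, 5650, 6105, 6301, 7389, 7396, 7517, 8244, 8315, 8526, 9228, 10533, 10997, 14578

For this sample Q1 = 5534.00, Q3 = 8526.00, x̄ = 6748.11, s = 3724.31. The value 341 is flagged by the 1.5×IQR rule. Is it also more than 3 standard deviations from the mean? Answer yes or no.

no

z = (341 − 6748.11) / 3724.31 = -1.72.
|z| = 1.72 ≤ 3.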